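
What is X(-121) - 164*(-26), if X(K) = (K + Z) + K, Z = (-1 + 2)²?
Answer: 4023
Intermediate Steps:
Z = 1 (Z = 1² = 1)
X(K) = 1 + 2*K (X(K) = (K + 1) + K = (1 + K) + K = 1 + 2*K)
X(-121) - 164*(-26) = (1 + 2*(-121)) - 164*(-26) = (1 - 242) - 1*(-4264) = -241 + 4264 = 4023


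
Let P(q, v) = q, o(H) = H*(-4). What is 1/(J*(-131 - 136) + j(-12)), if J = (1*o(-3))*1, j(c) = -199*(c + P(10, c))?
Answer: -1/2806 ≈ -0.00035638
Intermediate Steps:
o(H) = -4*H
j(c) = -1990 - 199*c (j(c) = -199*(c + 10) = -199*(10 + c) = -1990 - 199*c)
J = 12 (J = (1*(-4*(-3)))*1 = (1*12)*1 = 12*1 = 12)
1/(J*(-131 - 136) + j(-12)) = 1/(12*(-131 - 136) + (-1990 - 199*(-12))) = 1/(12*(-267) + (-1990 + 2388)) = 1/(-3204 + 398) = 1/(-2806) = -1/2806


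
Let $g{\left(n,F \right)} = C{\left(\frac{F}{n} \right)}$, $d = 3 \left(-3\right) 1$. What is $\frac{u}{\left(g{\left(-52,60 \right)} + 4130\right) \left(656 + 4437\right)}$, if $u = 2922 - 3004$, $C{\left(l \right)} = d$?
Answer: $- \frac{82}{20988253} \approx -3.9069 \cdot 10^{-6}$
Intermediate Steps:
$d = -9$ ($d = \left(-9\right) 1 = -9$)
$C{\left(l \right)} = -9$
$g{\left(n,F \right)} = -9$
$u = -82$ ($u = 2922 - 3004 = -82$)
$\frac{u}{\left(g{\left(-52,60 \right)} + 4130\right) \left(656 + 4437\right)} = - \frac{82}{\left(-9 + 4130\right) \left(656 + 4437\right)} = - \frac{82}{4121 \cdot 5093} = - \frac{82}{20988253}$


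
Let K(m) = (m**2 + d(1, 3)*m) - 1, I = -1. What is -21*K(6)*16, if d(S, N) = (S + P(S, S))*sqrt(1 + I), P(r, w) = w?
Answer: -11760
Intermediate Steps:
d(S, N) = 0 (d(S, N) = (S + S)*sqrt(1 - 1) = (2*S)*sqrt(0) = (2*S)*0 = 0)
K(m) = -1 + m**2 (K(m) = (m**2 + 0*m) - 1 = (m**2 + 0) - 1 = m**2 - 1 = -1 + m**2)
-21*K(6)*16 = -21*(-1 + 6**2)*16 = -21*(-1 + 36)*16 = -21*35*16 = -735*16 = -11760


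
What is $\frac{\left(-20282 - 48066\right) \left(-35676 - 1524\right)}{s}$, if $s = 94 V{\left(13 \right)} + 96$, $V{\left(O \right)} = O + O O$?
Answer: $\frac{635636400}{4301} \approx 1.4779 \cdot 10^{5}$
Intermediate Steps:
$V{\left(O \right)} = O + O^{2}$
$s = 17204$ ($s = 94 \cdot 13 \left(1 + 13\right) + 96 = 94 \cdot 13 \cdot 14 + 96 = 94 \cdot 182 + 96 = 17108 + 96 = 17204$)
$\frac{\left(-20282 - 48066\right) \left(-35676 - 1524\right)}{s} = \frac{\left(-20282 - 48066\right) \left(-35676 - 1524\right)}{17204} = \left(-68348\right) \left(-37200\right) \frac{1}{17204} = 2542545600 \cdot \frac{1}{17204} = \frac{635636400}{4301}$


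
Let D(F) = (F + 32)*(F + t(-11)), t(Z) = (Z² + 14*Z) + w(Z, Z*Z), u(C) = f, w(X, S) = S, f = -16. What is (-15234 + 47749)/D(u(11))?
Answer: 32515/1152 ≈ 28.225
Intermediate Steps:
u(C) = -16
t(Z) = 2*Z² + 14*Z (t(Z) = (Z² + 14*Z) + Z*Z = (Z² + 14*Z) + Z² = 2*Z² + 14*Z)
D(F) = (32 + F)*(88 + F) (D(F) = (F + 32)*(F + 2*(-11)*(7 - 11)) = (32 + F)*(F + 2*(-11)*(-4)) = (32 + F)*(F + 88) = (32 + F)*(88 + F))
(-15234 + 47749)/D(u(11)) = (-15234 + 47749)/(2816 + (-16)² + 120*(-16)) = 32515/(2816 + 256 - 1920) = 32515/1152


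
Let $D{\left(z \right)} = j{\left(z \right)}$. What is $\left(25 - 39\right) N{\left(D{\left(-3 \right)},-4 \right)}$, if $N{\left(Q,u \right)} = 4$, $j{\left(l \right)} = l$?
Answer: $-56$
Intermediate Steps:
$D{\left(z \right)} = z$
$\left(25 - 39\right) N{\left(D{\left(-3 \right)},-4 \right)} = \left(25 - 39\right) 4 = \left(-14\right) 4 = -56$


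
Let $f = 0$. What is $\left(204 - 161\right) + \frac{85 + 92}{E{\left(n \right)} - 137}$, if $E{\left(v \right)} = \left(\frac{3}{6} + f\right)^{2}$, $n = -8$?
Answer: $\frac{22813}{547} \approx 41.706$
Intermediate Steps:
$E{\left(v \right)} = \frac{1}{4}$ ($E{\left(v \right)} = \left(\frac{3}{6} + 0\right)^{2} = \left(3 \cdot \frac{1}{6} + 0\right)^{2} = \left(\frac{1}{2} + 0\right)^{2} = \left(\frac{1}{2}\right)^{2} = \frac{1}{4}$)
$\left(204 - 161\right) + \frac{85 + 92}{E{\left(n \right)} - 137} = \left(204 - 161\right) + \frac{85 + 92}{\frac{1}{4} - 137} = 43 + \frac{177}{- \frac{547}{4}} = 43 + 177 \left(- \frac{4}{547}\right) = 43 - \frac{708}{547} = \frac{22813}{547}$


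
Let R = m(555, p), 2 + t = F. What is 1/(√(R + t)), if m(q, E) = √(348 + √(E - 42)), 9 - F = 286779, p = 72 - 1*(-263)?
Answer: -I/√(286772 - √(348 + √293)) ≈ -0.0018674*I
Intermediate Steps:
p = 335 (p = 72 + 263 = 335)
F = -286770 (F = 9 - 1*286779 = 9 - 286779 = -286770)
m(q, E) = √(348 + √(-42 + E))
t = -286772 (t = -2 - 286770 = -286772)
R = √(348 + √293) (R = √(348 + √(-42 + 335)) = √(348 + √293) ≈ 19.108)
1/(√(R + t)) = 1/(√(√(348 + √293) - 286772)) = 1/(√(-286772 + √(348 + √293))) = (-286772 + √(348 + √293))^(-½)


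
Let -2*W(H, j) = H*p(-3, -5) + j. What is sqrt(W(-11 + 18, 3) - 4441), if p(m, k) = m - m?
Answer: I*sqrt(17770)/2 ≈ 66.652*I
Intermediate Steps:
p(m, k) = 0
W(H, j) = -j/2 (W(H, j) = -(H*0 + j)/2 = -(0 + j)/2 = -j/2)
sqrt(W(-11 + 18, 3) - 4441) = sqrt(-1/2*3 - 4441) = sqrt(-3/2 - 4441) = sqrt(-8885/2) = I*sqrt(17770)/2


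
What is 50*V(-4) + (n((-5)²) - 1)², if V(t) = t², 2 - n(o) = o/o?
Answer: 800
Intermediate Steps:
n(o) = 1 (n(o) = 2 - o/o = 2 - 1*1 = 2 - 1 = 1)
50*V(-4) + (n((-5)²) - 1)² = 50*(-4)² + (1 - 1)² = 50*16 + 0² = 800 + 0 = 800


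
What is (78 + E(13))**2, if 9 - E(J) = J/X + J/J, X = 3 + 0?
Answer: 60025/9 ≈ 6669.4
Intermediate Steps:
X = 3
E(J) = 8 - J/3 (E(J) = 9 - (J/3 + J/J) = 9 - (J*(1/3) + 1) = 9 - (J/3 + 1) = 9 - (1 + J/3) = 9 + (-1 - J/3) = 8 - J/3)
(78 + E(13))**2 = (78 + (8 - 1/3*13))**2 = (78 + (8 - 13/3))**2 = (78 + 11/3)**2 = (245/3)**2 = 60025/9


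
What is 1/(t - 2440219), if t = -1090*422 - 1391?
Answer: -1/2901590 ≈ -3.4464e-7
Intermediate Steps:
t = -461371 (t = -459980 - 1391 = -461371)
1/(t - 2440219) = 1/(-461371 - 2440219) = 1/(-2901590) = -1/2901590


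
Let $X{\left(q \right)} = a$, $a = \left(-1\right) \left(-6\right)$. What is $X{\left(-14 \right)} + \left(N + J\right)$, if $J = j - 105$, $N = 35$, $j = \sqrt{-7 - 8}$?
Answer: $-64 + i \sqrt{15} \approx -64.0 + 3.873 i$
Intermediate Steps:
$j = i \sqrt{15}$ ($j = \sqrt{-15} = i \sqrt{15} \approx 3.873 i$)
$J = -105 + i \sqrt{15}$ ($J = i \sqrt{15} - 105 = -105 + i \sqrt{15} \approx -105.0 + 3.873 i$)
$a = 6$
$X{\left(q \right)} = 6$
$X{\left(-14 \right)} + \left(N + J\right) = 6 - \left(70 - i \sqrt{15}\right) = -64 + i \sqrt{15}$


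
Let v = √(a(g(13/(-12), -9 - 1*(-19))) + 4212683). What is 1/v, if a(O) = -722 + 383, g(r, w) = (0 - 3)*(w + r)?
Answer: √1053086/2106172 ≈ 0.00048723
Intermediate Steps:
g(r, w) = -3*r - 3*w (g(r, w) = -3*(r + w) = -3*r - 3*w)
a(O) = -339
v = 2*√1053086 (v = √(-339 + 4212683) = √4212344 = 2*√1053086 ≈ 2052.4)
1/v = 1/(2*√1053086) = √1053086/2106172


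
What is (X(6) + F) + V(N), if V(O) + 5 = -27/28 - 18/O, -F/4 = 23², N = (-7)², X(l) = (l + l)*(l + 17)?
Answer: -361881/196 ≈ -1846.3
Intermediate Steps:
X(l) = 2*l*(17 + l) (X(l) = (2*l)*(17 + l) = 2*l*(17 + l))
N = 49
F = -2116 (F = -4*23² = -4*529 = -2116)
V(O) = -167/28 - 18/O (V(O) = -5 + (-27/28 - 18/O) = -167/28 - 18/O)
(X(6) + F) + V(N) = (2*6*(17 + 6) - 2116) + (-167/28 - 18/49) = (2*6*23 - 2116) + (-167/28 - 18*1/49) = (276 - 2116) + (-167/28 - 18/49) = -1840 - 1241/196 = -361881/196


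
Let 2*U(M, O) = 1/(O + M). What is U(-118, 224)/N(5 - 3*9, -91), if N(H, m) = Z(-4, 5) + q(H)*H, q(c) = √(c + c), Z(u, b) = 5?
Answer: 5/4520052 + 11*I*√11/1130013 ≈ 1.1062e-6 + 3.2285e-5*I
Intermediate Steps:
q(c) = √2*√c (q(c) = √(2*c) = √2*√c)
N(H, m) = 5 + √2*H^(3/2) (N(H, m) = 5 + (√2*√H)*H = 5 + √2*H^(3/2))
U(M, O) = 1/(2*(M + O)) (U(M, O) = 1/(2*(O + M)) = 1/(2*(M + O)))
U(-118, 224)/N(5 - 3*9, -91) = (1/(2*(-118 + 224)))/(5 + √2*(5 - 3*9)^(3/2)) = ((½)/106)/(5 + √2*(5 - 27)^(3/2)) = ((½)*(1/106))/(5 + √2*(-22)^(3/2)) = 1/(212*(5 + √2*(-22*I*√22))) = 1/(212*(5 - 44*I*√11))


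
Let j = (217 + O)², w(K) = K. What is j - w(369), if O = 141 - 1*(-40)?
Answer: 158035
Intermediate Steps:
O = 181 (O = 141 + 40 = 181)
j = 158404 (j = (217 + 181)² = 398² = 158404)
j - w(369) = 158404 - 1*369 = 158404 - 369 = 158035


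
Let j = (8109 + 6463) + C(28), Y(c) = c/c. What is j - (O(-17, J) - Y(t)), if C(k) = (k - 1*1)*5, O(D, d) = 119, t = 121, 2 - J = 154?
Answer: 14589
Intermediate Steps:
J = -152 (J = 2 - 1*154 = 2 - 154 = -152)
Y(c) = 1
C(k) = -5 + 5*k (C(k) = (k - 1)*5 = (-1 + k)*5 = -5 + 5*k)
j = 14707 (j = (8109 + 6463) + (-5 + 5*28) = 14572 + (-5 + 140) = 14572 + 135 = 14707)
j - (O(-17, J) - Y(t)) = 14707 - (119 - 1*1) = 14707 - (119 - 1) = 14707 - 1*118 = 14707 - 118 = 14589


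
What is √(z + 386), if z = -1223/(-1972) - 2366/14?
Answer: 3*√23507719/986 ≈ 14.752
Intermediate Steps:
z = -332045/1972 (z = -1223*(-1/1972) - 2366*1/14 = 1223/1972 - 169 = -332045/1972 ≈ -168.38)
√(z + 386) = √(-332045/1972 + 386) = √(429147/1972) = 3*√23507719/986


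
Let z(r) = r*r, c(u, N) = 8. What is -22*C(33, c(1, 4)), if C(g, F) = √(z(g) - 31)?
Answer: -506*√2 ≈ -715.59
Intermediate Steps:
z(r) = r²
C(g, F) = √(-31 + g²) (C(g, F) = √(g² - 31) = √(-31 + g²))
-22*C(33, c(1, 4)) = -22*√(-31 + 33²) = -22*√(-31 + 1089) = -506*√2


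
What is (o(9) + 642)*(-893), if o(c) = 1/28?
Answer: -16053461/28 ≈ -5.7334e+5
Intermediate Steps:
o(c) = 1/28
(o(9) + 642)*(-893) = (1/28 + 642)*(-893) = (17977/28)*(-893) = -16053461/28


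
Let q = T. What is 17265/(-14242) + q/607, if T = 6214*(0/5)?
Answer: -17265/14242 ≈ -1.2123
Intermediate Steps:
T = 0 (T = 6214*(0*(⅕)) = 6214*0 = 0)
q = 0
17265/(-14242) + q/607 = 17265/(-14242) + 0/607 = 17265*(-1/14242) + 0*(1/607) = -17265/14242 + 0 = -17265/14242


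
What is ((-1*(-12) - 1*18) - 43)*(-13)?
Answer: 637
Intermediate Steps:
((-1*(-12) - 1*18) - 43)*(-13) = ((12 - 18) - 43)*(-13) = (-6 - 43)*(-13) = -49*(-13) = 637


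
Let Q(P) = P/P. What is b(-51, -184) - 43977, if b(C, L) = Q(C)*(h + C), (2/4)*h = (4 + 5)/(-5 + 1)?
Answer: -88065/2 ≈ -44033.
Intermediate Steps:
Q(P) = 1
h = -9/2 (h = 2*((4 + 5)/(-5 + 1)) = 2*(9/(-4)) = 2*(9*(-¼)) = 2*(-9/4) = -9/2 ≈ -4.5000)
b(C, L) = -9/2 + C (b(C, L) = 1*(-9/2 + C) = -9/2 + C)
b(-51, -184) - 43977 = (-9/2 - 51) - 43977 = -111/2 - 43977 = -88065/2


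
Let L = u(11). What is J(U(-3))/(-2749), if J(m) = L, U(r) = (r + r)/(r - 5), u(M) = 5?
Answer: -5/2749 ≈ -0.0018188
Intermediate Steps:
L = 5
U(r) = 2*r/(-5 + r) (U(r) = (2*r)/(-5 + r) = 2*r/(-5 + r))
J(m) = 5
J(U(-3))/(-2749) = 5/(-2749) = 5*(-1/2749) = -5/2749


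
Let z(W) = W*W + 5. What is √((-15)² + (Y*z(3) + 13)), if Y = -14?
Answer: √42 ≈ 6.4807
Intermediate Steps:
z(W) = 5 + W² (z(W) = W² + 5 = 5 + W²)
√((-15)² + (Y*z(3) + 13)) = √((-15)² + (-14*(5 + 3²) + 13)) = √(225 + (-14*(5 + 9) + 13)) = √(225 + (-14*14 + 13)) = √(225 + (-196 + 13)) = √(225 - 183) = √42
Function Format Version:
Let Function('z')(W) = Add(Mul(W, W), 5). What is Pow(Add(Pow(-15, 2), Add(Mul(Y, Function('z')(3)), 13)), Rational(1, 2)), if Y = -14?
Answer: Pow(42, Rational(1, 2)) ≈ 6.4807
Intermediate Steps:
Function('z')(W) = Add(5, Pow(W, 2)) (Function('z')(W) = Add(Pow(W, 2), 5) = Add(5, Pow(W, 2)))
Pow(Add(Pow(-15, 2), Add(Mul(Y, Function('z')(3)), 13)), Rational(1, 2)) = Pow(Add(Pow(-15, 2), Add(Mul(-14, Add(5, Pow(3, 2))), 13)), Rational(1, 2)) = Pow(Add(225, Add(Mul(-14, Add(5, 9)), 13)), Rational(1, 2)) = Pow(Add(225, Add(Mul(-14, 14), 13)), Rational(1, 2)) = Pow(Add(225, Add(-196, 13)), Rational(1, 2)) = Pow(Add(225, -183), Rational(1, 2)) = Pow(42, Rational(1, 2))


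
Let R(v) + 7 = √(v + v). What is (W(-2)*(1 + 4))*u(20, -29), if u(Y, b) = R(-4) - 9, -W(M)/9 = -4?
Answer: -2880 + 360*I*√2 ≈ -2880.0 + 509.12*I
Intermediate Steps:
W(M) = 36 (W(M) = -9*(-4) = 36)
R(v) = -7 + √2*√v (R(v) = -7 + √(v + v) = -7 + √(2*v) = -7 + √2*√v)
u(Y, b) = -16 + 2*I*√2 (u(Y, b) = (-7 + √2*√(-4)) - 9 = (-7 + √2*(2*I)) - 9 = (-7 + 2*I*√2) - 9 = -16 + 2*I*√2)
(W(-2)*(1 + 4))*u(20, -29) = (36*(1 + 4))*(-16 + 2*I*√2) = (36*5)*(-16 + 2*I*√2) = 180*(-16 + 2*I*√2) = -2880 + 360*I*√2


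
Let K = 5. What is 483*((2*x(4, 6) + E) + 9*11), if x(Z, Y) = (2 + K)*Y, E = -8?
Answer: 84525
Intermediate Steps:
x(Z, Y) = 7*Y (x(Z, Y) = (2 + 5)*Y = 7*Y)
483*((2*x(4, 6) + E) + 9*11) = 483*((2*(7*6) - 8) + 9*11) = 483*((2*42 - 8) + 99) = 483*((84 - 8) + 99) = 483*(76 + 99) = 483*175 = 84525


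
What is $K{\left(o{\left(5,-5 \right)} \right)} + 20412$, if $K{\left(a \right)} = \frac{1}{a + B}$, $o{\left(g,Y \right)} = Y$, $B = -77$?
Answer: $\frac{1673783}{82} \approx 20412.0$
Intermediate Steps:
$K{\left(a \right)} = \frac{1}{-77 + a}$ ($K{\left(a \right)} = \frac{1}{a - 77} = \frac{1}{-77 + a}$)
$K{\left(o{\left(5,-5 \right)} \right)} + 20412 = \frac{1}{-77 - 5} + 20412 = \frac{1}{-82} + 20412 = - \frac{1}{82} + 20412 = \frac{1673783}{82}$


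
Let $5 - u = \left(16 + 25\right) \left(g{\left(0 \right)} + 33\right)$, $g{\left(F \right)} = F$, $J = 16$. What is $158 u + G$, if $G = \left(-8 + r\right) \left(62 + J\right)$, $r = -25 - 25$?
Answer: $-217508$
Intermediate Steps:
$r = -50$
$u = -1348$ ($u = 5 - \left(16 + 25\right) \left(0 + 33\right) = 5 - 41 \cdot 33 = 5 - 1353 = -1348$)
$G = -4524$ ($G = \left(-8 - 50\right) \left(62 + 16\right) = \left(-58\right) 78 = -4524$)
$158 u + G = 158 \left(-1348\right) - 4524 = -212984 - 4524 = -217508$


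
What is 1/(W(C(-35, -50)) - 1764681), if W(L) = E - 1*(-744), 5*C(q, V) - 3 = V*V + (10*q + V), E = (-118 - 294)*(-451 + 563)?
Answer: -1/1810081 ≈ -5.5246e-7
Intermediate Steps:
E = -46144 (E = -412*112 = -46144)
C(q, V) = ⅗ + 2*q + V/5 + V²/5 (C(q, V) = ⅗ + (V*V + (10*q + V))/5 = ⅗ + (V² + (V + 10*q))/5 = ⅗ + (V + V² + 10*q)/5 = ⅗ + (2*q + V/5 + V²/5) = ⅗ + 2*q + V/5 + V²/5)
W(L) = -45400 (W(L) = -46144 - 1*(-744) = -46144 + 744 = -45400)
1/(W(C(-35, -50)) - 1764681) = 1/(-45400 - 1764681) = 1/(-1810081) = -1/1810081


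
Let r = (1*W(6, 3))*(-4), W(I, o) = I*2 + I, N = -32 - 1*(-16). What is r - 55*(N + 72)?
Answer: -3152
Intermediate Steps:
N = -16 (N = -32 + 16 = -16)
W(I, o) = 3*I (W(I, o) = 2*I + I = 3*I)
r = -72 (r = (1*(3*6))*(-4) = (1*18)*(-4) = 18*(-4) = -72)
r - 55*(N + 72) = -72 - 55*(-16 + 72) = -72 - 55*56 = -72 - 3080 = -3152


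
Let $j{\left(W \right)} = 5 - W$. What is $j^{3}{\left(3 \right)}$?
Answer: $8$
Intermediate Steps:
$j^{3}{\left(3 \right)} = \left(5 - 3\right)^{3} = 2^{3} = 8$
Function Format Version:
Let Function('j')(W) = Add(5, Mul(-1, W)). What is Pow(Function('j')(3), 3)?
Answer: 8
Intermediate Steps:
Pow(Function('j')(3), 3) = Pow(Add(5, Mul(-1, 3)), 3) = Pow(Add(5, -3), 3) = Pow(2, 3) = 8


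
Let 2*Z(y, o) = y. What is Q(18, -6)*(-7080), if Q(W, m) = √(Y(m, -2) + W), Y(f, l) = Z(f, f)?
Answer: -7080*√15 ≈ -27421.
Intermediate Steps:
Z(y, o) = y/2
Y(f, l) = f/2
Q(W, m) = √(W + m/2) (Q(W, m) = √(m/2 + W) = √(W + m/2))
Q(18, -6)*(-7080) = (√(2*(-6) + 4*18)/2)*(-7080) = (√(-12 + 72)/2)*(-7080) = (√60/2)*(-7080) = ((2*√15)/2)*(-7080) = √15*(-7080) = -7080*√15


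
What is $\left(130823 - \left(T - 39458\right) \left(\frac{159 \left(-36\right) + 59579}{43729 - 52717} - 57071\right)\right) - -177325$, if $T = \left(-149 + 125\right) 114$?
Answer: $- \frac{10821545022179}{4494} \approx -2.408 \cdot 10^{9}$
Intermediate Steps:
$T = -2736$ ($T = \left(-24\right) 114 = -2736$)
$\left(130823 - \left(T - 39458\right) \left(\frac{159 \left(-36\right) + 59579}{43729 - 52717} - 57071\right)\right) - -177325 = \left(130823 - \left(-2736 - 39458\right) \left(\frac{159 \left(-36\right) + 59579}{43729 - 52717} - 57071\right)\right) - -177325 = \left(130823 - - 42194 \left(\frac{-5724 + 59579}{-8988} - 57071\right)\right) + 177325 = \left(130823 - - 42194 \left(53855 \left(- \frac{1}{8988}\right) - 57071\right)\right) + 177325 = \left(130823 - - 42194 \left(- \frac{53855}{8988} - 57071\right)\right) + 177325 = \left(130823 - \left(-42194\right) \left(- \frac{513008003}{8988}\right)\right) + 177325 = \left(130823 - \frac{10822929839291}{4494}\right) + 177325 = - \frac{10822341920729}{4494} + 177325 = - \frac{10821545022179}{4494}$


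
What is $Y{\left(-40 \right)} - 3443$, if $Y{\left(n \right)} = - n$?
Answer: $-3403$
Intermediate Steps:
$Y{\left(-40 \right)} - 3443 = \left(-1\right) \left(-40\right) - 3443 = 40 - 3443 = -3403$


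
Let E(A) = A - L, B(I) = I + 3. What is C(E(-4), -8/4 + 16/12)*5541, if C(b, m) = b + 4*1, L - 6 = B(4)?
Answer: -72033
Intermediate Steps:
B(I) = 3 + I
L = 13 (L = 6 + (3 + 4) = 6 + 7 = 13)
E(A) = -13 + A (E(A) = A - 1*13 = A - 13 = -13 + A)
C(b, m) = 4 + b (C(b, m) = b + 4 = 4 + b)
C(E(-4), -8/4 + 16/12)*5541 = (4 + (-13 - 4))*5541 = (4 - 17)*5541 = -13*5541 = -72033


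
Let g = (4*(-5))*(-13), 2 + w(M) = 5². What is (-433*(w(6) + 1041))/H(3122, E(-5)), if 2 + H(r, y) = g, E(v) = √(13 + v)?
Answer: -230356/129 ≈ -1785.7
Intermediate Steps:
w(M) = 23 (w(M) = -2 + 5² = -2 + 25 = 23)
g = 260 (g = -20*(-13) = 260)
H(r, y) = 258 (H(r, y) = -2 + 260 = 258)
(-433*(w(6) + 1041))/H(3122, E(-5)) = -433*(23 + 1041)/258 = -433*1064*(1/258) = -460712*1/258 = -230356/129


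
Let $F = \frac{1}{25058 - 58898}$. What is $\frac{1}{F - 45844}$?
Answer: $- \frac{33840}{1551360961} \approx -2.1813 \cdot 10^{-5}$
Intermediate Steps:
$F = - \frac{1}{33840}$ ($F = \frac{1}{-33840} = - \frac{1}{33840} \approx -2.9551 \cdot 10^{-5}$)
$\frac{1}{F - 45844} = \frac{1}{- \frac{1}{33840} - 45844} = \frac{1}{- \frac{1551360961}{33840}} = - \frac{33840}{1551360961}$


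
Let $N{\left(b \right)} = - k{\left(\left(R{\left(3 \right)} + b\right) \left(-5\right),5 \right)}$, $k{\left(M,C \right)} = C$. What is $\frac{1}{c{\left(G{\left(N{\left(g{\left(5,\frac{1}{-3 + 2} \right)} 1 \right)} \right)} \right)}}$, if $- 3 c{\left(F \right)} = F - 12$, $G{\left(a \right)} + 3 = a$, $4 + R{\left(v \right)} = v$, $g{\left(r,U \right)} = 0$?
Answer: $\frac{3}{20} \approx 0.15$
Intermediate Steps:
$R{\left(v \right)} = -4 + v$
$N{\left(b \right)} = -5$ ($N{\left(b \right)} = \left(-1\right) 5 = -5$)
$G{\left(a \right)} = -3 + a$
$c{\left(F \right)} = 4 - \frac{F}{3}$ ($c{\left(F \right)} = - \frac{F - 12}{3} = - \frac{-12 + F}{3} = 4 - \frac{F}{3}$)
$\frac{1}{c{\left(G{\left(N{\left(g{\left(5,\frac{1}{-3 + 2} \right)} 1 \right)} \right)} \right)}} = \frac{1}{4 - \frac{-3 - 5}{3}} = \frac{1}{4 - - \frac{8}{3}} = \frac{1}{4 + \frac{8}{3}} = \frac{1}{\frac{20}{3}} = \frac{3}{20}$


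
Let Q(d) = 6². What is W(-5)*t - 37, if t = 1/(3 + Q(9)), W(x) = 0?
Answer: -37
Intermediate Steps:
Q(d) = 36
t = 1/39 (t = 1/(3 + 36) = 1/39 ≈ 0.025641)
W(-5)*t - 37 = 0*(1/39) - 37 = 0 - 37 = -37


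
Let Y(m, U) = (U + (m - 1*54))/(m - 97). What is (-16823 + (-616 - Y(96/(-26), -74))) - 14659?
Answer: -42017994/1309 ≈ -32099.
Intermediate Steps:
Y(m, U) = (-54 + U + m)/(-97 + m) (Y(m, U) = (U + (m - 54))/(-97 + m) = (U + (-54 + m))/(-97 + m) = (-54 + U + m)/(-97 + m))
(-16823 + (-616 - Y(96/(-26), -74))) - 14659 = (-16823 + (-616 - (-54 - 74 + 96/(-26))/(-97 + 96/(-26)))) - 14659 = (-16823 + (-616 - (-54 - 74 + 96*(-1/26))/(-97 + 96*(-1/26)))) - 14659 = (-16823 + (-616 - (-54 - 74 - 48/13)/(-97 - 48/13))) - 14659 = (-16823 + (-616 - (-1712)/((-1309/13)*13))) - 14659 = (-16823 + (-616 - (-13)*(-1712)/(1309*13))) - 14659 = (-16823 + (-616 - 1*1712/1309)) - 14659 = (-16823 + (-616 - 1712/1309)) - 14659 = (-16823 - 808056/1309) - 14659 = -22829363/1309 - 14659 = -42017994/1309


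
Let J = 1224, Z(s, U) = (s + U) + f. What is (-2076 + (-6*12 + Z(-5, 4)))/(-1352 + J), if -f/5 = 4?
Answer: 2169/128 ≈ 16.945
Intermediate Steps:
f = -20 (f = -5*4 = -20)
Z(s, U) = -20 + U + s (Z(s, U) = (s + U) - 20 = (U + s) - 20 = -20 + U + s)
(-2076 + (-6*12 + Z(-5, 4)))/(-1352 + J) = (-2076 + (-6*12 + (-20 + 4 - 5)))/(-1352 + 1224) = (-2076 + (-72 - 21))/(-128) = (-2076 - 93)*(-1/128) = -2169*(-1/128) = 2169/128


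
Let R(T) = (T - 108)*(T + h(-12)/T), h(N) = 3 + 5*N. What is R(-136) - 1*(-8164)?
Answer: 1402355/34 ≈ 41246.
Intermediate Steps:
R(T) = (-108 + T)*(T - 57/T) (R(T) = (T - 108)*(T + (3 + 5*(-12))/T) = (-108 + T)*(T + (3 - 60)/T) = (-108 + T)*(T - 57/T))
R(-136) - 1*(-8164) = (-57 + (-136)² - 108*(-136) + 6156/(-136)) - 1*(-8164) = (-57 + 18496 + 14688 + 6156*(-1/136)) + 8164 = (-57 + 18496 + 14688 - 1539/34) + 8164 = 1124779/34 + 8164 = 1402355/34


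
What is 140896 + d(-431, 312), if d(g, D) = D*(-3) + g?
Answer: 139529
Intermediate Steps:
d(g, D) = g - 3*D (d(g, D) = -3*D + g = g - 3*D)
140896 + d(-431, 312) = 140896 + (-431 - 3*312) = 140896 + (-431 - 936) = 140896 - 1367 = 139529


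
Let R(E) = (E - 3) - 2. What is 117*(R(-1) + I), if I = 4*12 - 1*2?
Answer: 4680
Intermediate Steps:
I = 46 (I = 48 - 2 = 46)
R(E) = -5 + E (R(E) = (-3 + E) - 2 = -5 + E)
117*(R(-1) + I) = 117*((-5 - 1) + 46) = 117*(-6 + 46) = 117*40 = 4680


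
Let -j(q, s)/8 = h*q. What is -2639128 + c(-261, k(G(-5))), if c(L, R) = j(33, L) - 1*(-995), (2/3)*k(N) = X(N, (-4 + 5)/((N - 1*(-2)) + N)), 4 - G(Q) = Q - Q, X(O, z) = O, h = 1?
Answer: -2638397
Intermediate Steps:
G(Q) = 4 (G(Q) = 4 - (Q - Q) = 4 - 1*0 = 4 + 0 = 4)
k(N) = 3*N/2
j(q, s) = -8*q
c(L, R) = 731 (c(L, R) = -8*33 - 1*(-995) = -264 + 995 = 731)
-2639128 + c(-261, k(G(-5))) = -2639128 + 731 = -2638397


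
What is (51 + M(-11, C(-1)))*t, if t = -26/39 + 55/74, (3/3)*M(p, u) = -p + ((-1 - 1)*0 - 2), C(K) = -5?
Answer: 170/37 ≈ 4.5946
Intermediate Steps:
M(p, u) = -2 - p (M(p, u) = -p + ((-1 - 1)*0 - 2) = -p + (-2*0 - 2) = -p + (0 - 2) = -p - 2 = -2 - p)
t = 17/222 (t = -26*1/39 + 55*(1/74) = -2/3 + 55/74 = 17/222 ≈ 0.076577)
(51 + M(-11, C(-1)))*t = (51 + (-2 - 1*(-11)))*(17/222) = (51 + (-2 + 11))*(17/222) = (51 + 9)*(17/222) = 60*(17/222) = 170/37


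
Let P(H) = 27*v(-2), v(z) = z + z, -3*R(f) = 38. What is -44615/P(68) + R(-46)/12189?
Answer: 181270289/438804 ≈ 413.10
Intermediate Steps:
R(f) = -38/3 (R(f) = -⅓*38 = -38/3)
v(z) = 2*z
P(H) = -108 (P(H) = 27*(2*(-2)) = 27*(-4) = -108)
-44615/P(68) + R(-46)/12189 = -44615/(-108) - 38/3/12189 = -44615*(-1/108) - 38/3*1/12189 = 44615/108 - 38/36567 = 181270289/438804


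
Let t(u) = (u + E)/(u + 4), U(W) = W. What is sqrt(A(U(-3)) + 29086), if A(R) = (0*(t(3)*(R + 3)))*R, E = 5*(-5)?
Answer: sqrt(29086) ≈ 170.55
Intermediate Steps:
E = -25
t(u) = (-25 + u)/(4 + u) (t(u) = (u - 25)/(u + 4) = (-25 + u)/(4 + u))
A(R) = 0 (A(R) = (0*(((-25 + 3)/(4 + 3))*(R + 3)))*R = (0*((-22/7)*(3 + R)))*R = (0*(((1/7)*(-22))*(3 + R)))*R = (0*(-22*(3 + R)/7))*R = (0*(-66/7 - 22*R/7))*R = 0*R = 0)
sqrt(A(U(-3)) + 29086) = sqrt(0 + 29086) = sqrt(29086)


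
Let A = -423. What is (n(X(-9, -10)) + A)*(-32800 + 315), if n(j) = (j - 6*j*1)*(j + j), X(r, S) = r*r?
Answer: 2145082005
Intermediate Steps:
X(r, S) = r²
n(j) = -10*j² (n(j) = (j - 6*j)*(2*j) = (-5*j)*(2*j) = -10*j²)
(n(X(-9, -10)) + A)*(-32800 + 315) = (-10*((-9)²)² - 423)*(-32800 + 315) = (-10*81² - 423)*(-32485) = (-10*6561 - 423)*(-32485) = (-65610 - 423)*(-32485) = -66033*(-32485) = 2145082005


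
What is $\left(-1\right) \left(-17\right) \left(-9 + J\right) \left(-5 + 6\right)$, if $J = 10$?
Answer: $17$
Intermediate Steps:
$\left(-1\right) \left(-17\right) \left(-9 + J\right) \left(-5 + 6\right) = \left(-1\right) \left(-17\right) \left(-9 + 10\right) \left(-5 + 6\right) = 17 \cdot 1 \cdot 1 = 17 \cdot 1 = 17$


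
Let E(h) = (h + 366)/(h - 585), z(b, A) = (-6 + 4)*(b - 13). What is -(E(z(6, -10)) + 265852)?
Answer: -151801112/571 ≈ -2.6585e+5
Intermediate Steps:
z(b, A) = 26 - 2*b (z(b, A) = -2*(-13 + b) = 26 - 2*b)
E(h) = (366 + h)/(-585 + h)
-(E(z(6, -10)) + 265852) = -((366 + (26 - 2*6))/(-585 + (26 - 2*6)) + 265852) = -((366 + (26 - 12))/(-585 + (26 - 12)) + 265852) = -((366 + 14)/(-585 + 14) + 265852) = -(380/(-571) + 265852) = -(-1/571*380 + 265852) = -(-380/571 + 265852) = -1*151801112/571 = -151801112/571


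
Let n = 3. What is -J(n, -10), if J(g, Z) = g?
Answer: -3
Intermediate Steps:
-J(n, -10) = -1*3 = -3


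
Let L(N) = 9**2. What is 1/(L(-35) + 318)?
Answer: 1/399 ≈ 0.0025063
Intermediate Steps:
L(N) = 81
1/(L(-35) + 318) = 1/(81 + 318) = 1/399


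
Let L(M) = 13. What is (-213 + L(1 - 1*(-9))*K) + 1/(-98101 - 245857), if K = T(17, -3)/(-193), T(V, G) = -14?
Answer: -14077169259/66383894 ≈ -212.06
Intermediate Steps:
K = 14/193 (K = -14/(-193) = -14*(-1/193) = 14/193 ≈ 0.072539)
(-213 + L(1 - 1*(-9))*K) + 1/(-98101 - 245857) = (-213 + 13*(14/193)) + 1/(-98101 - 245857) = (-213 + 182/193) + 1/(-343958) = -40927/193 - 1/343958 = -14077169259/66383894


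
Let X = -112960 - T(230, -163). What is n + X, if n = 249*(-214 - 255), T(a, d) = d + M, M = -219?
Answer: -229359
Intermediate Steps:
T(a, d) = -219 + d (T(a, d) = d - 219 = -219 + d)
X = -112578 (X = -112960 - (-219 - 163) = -112960 - 1*(-382) = -112960 + 382 = -112578)
n = -116781 (n = 249*(-469) = -116781)
n + X = -116781 - 112578 = -229359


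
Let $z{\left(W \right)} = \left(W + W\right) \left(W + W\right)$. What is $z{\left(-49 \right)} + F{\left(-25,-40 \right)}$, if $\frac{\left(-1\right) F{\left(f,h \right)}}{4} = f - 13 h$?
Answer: $7624$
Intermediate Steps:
$F{\left(f,h \right)} = - 4 f + 52 h$ ($F{\left(f,h \right)} = - 4 \left(f - 13 h\right) = - 4 f + 52 h$)
$z{\left(W \right)} = 4 W^{2}$ ($z{\left(W \right)} = 2 W 2 W = 4 W^{2}$)
$z{\left(-49 \right)} + F{\left(-25,-40 \right)} = 4 \left(-49\right)^{2} + \left(\left(-4\right) \left(-25\right) + 52 \left(-40\right)\right) = 4 \cdot 2401 + \left(100 - 2080\right) = 9604 - 1980 = 7624$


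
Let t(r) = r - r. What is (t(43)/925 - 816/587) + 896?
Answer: 525136/587 ≈ 894.61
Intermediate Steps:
t(r) = 0
(t(43)/925 - 816/587) + 896 = (0/925 - 816/587) + 896 = (0*(1/925) - 816*1/587) + 896 = (0 - 816/587) + 896 = -816/587 + 896 = 525136/587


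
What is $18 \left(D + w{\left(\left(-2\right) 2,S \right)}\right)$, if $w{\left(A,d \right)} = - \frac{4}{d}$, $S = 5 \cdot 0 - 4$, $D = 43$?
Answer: $792$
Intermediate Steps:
$S = -4$ ($S = 0 - 4 = -4$)
$18 \left(D + w{\left(\left(-2\right) 2,S \right)}\right) = 18 \left(43 - \frac{4}{-4}\right) = 18 \left(43 - -1\right) = 18 \left(43 + 1\right) = 18 \cdot 44 = 792$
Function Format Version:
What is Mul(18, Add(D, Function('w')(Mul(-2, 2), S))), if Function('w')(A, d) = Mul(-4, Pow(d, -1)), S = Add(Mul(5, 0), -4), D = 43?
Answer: 792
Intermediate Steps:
S = -4 (S = Add(0, -4) = -4)
Mul(18, Add(D, Function('w')(Mul(-2, 2), S))) = Mul(18, Add(43, Mul(-4, Pow(-4, -1)))) = Mul(18, Add(43, Mul(-4, Rational(-1, 4)))) = Mul(18, Add(43, 1)) = Mul(18, 44) = 792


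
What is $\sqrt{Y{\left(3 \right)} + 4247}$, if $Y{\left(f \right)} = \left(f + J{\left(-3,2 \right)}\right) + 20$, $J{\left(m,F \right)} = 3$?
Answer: $\sqrt{4273} \approx 65.368$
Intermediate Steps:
$Y{\left(f \right)} = 23 + f$ ($Y{\left(f \right)} = \left(f + 3\right) + 20 = \left(3 + f\right) + 20 = 23 + f$)
$\sqrt{Y{\left(3 \right)} + 4247} = \sqrt{\left(23 + 3\right) + 4247} = \sqrt{26 + 4247} = \sqrt{4273}$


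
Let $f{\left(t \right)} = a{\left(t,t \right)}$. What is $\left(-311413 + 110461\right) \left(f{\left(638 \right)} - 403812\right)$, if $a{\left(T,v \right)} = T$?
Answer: $81018621648$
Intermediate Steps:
$f{\left(t \right)} = t$
$\left(-311413 + 110461\right) \left(f{\left(638 \right)} - 403812\right) = \left(-311413 + 110461\right) \left(638 - 403812\right) = \left(-200952\right) \left(-403174\right) = 81018621648$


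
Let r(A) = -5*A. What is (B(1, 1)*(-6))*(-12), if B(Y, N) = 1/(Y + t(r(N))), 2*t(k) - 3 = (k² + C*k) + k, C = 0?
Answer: 144/25 ≈ 5.7600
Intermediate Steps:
t(k) = 3/2 + k/2 + k²/2 (t(k) = 3/2 + ((k² + 0*k) + k)/2 = 3/2 + ((k² + 0) + k)/2 = 3/2 + (k² + k)/2 = 3/2 + (k + k²)/2 = 3/2 + (k/2 + k²/2) = 3/2 + k/2 + k²/2)
B(Y, N) = 1/(3/2 + Y - 5*N/2 + 25*N²/2) (B(Y, N) = 1/(Y + (3/2 + (-5*N)/2 + (-5*N)²/2)) = 1/(Y + (3/2 - 5*N/2 + (25*N²)/2)) = 1/(Y + (3/2 - 5*N/2 + 25*N²/2)) = 1/(3/2 + Y - 5*N/2 + 25*N²/2))
(B(1, 1)*(-6))*(-12) = ((2/(3 - 5*1 + 2*1 + 25*1²))*(-6))*(-12) = ((2/(3 - 5 + 2 + 25*1))*(-6))*(-12) = ((2/(3 - 5 + 2 + 25))*(-6))*(-12) = ((2/25)*(-6))*(-12) = -12/25*(-12) = 144/25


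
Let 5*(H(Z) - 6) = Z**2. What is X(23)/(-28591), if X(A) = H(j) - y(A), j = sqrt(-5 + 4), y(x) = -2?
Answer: -39/142955 ≈ -0.00027281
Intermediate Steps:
j = I (j = sqrt(-1) = I ≈ 1.0*I)
H(Z) = 6 + Z**2/5
X(A) = 39/5 (X(A) = (6 + I**2/5) - 1*(-2) = (6 + (1/5)*(-1)) + 2 = (6 - 1/5) + 2 = 29/5 + 2 = 39/5)
X(23)/(-28591) = (39/5)/(-28591) = (39/5)*(-1/28591) = -39/142955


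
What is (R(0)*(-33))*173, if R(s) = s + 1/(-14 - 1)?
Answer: 1903/5 ≈ 380.60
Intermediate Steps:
R(s) = -1/15 + s (R(s) = s + 1/(-15) = s - 1/15 = -1/15 + s)
(R(0)*(-33))*173 = ((-1/15 + 0)*(-33))*173 = -1/15*(-33)*173 = (11/5)*173 = 1903/5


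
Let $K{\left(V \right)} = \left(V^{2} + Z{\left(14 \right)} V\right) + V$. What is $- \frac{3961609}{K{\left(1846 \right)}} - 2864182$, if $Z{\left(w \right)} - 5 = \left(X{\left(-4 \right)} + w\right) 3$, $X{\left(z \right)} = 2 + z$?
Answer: $- \frac{9982388548745}{3485248} \approx -2.8642 \cdot 10^{6}$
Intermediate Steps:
$Z{\left(w \right)} = -1 + 3 w$ ($Z{\left(w \right)} = 5 + \left(\left(2 - 4\right) + w\right) 3 = 5 + \left(-2 + w\right) 3 = 5 + \left(-6 + 3 w\right) = -1 + 3 w$)
$K{\left(V \right)} = V^{2} + 42 V$ ($K{\left(V \right)} = \left(V^{2} + \left(-1 + 3 \cdot 14\right) V\right) + V = \left(V^{2} + \left(-1 + 42\right) V\right) + V = \left(V^{2} + 41 V\right) + V = V^{2} + 42 V$)
$- \frac{3961609}{K{\left(1846 \right)}} - 2864182 = - \frac{3961609}{1846 \left(42 + 1846\right)} - 2864182 = - \frac{3961609}{1846 \cdot 1888} - 2864182 = - \frac{3961609}{3485248} - 2864182 = - \frac{9982388548745}{3485248}$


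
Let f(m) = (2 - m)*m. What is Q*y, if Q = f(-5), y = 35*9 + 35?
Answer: -12250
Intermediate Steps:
f(m) = m*(2 - m)
y = 350 (y = 315 + 35 = 350)
Q = -35 (Q = -5*(2 - 1*(-5)) = -5*(2 + 5) = -5*7 = -35)
Q*y = -35*350 = -12250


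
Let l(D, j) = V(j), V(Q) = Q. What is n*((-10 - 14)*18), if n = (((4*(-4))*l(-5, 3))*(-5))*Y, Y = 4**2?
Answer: -1658880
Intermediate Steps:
l(D, j) = j
Y = 16
n = 3840 (n = (((4*(-4))*3)*(-5))*16 = (-16*3*(-5))*16 = -48*(-5)*16 = 240*16 = 3840)
n*((-10 - 14)*18) = 3840*((-10 - 14)*18) = 3840*(-24*18) = 3840*(-432) = -1658880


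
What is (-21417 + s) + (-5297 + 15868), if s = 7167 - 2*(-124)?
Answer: -3431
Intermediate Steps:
s = 7415 (s = 7167 - 1*(-248) = 7167 + 248 = 7415)
(-21417 + s) + (-5297 + 15868) = (-21417 + 7415) + (-5297 + 15868) = -14002 + 10571 = -3431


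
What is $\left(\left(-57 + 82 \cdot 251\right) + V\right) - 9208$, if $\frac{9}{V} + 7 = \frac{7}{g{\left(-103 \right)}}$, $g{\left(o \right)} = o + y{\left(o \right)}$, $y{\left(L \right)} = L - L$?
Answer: $\frac{8237849}{728} \approx 11316.0$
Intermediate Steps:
$y{\left(L \right)} = 0$
$g{\left(o \right)} = o$ ($g{\left(o \right)} = o + 0 = o$)
$V = - \frac{927}{728}$ ($V = \frac{9}{-7 + \frac{7}{-103}} = \frac{9}{-7 + 7 \left(- \frac{1}{103}\right)} = \frac{9}{-7 - \frac{7}{103}} = \frac{9}{- \frac{728}{103}} = 9 \left(- \frac{103}{728}\right) = - \frac{927}{728} \approx -1.2734$)
$\left(\left(-57 + 82 \cdot 251\right) + V\right) - 9208 = \left(\left(-57 + 82 \cdot 251\right) - \frac{927}{728}\right) - 9208 = \left(\left(-57 + 20582\right) - \frac{927}{728}\right) - 9208 = \left(20525 - \frac{927}{728}\right) - 9208 = \frac{14941273}{728} - 9208 = \frac{8237849}{728}$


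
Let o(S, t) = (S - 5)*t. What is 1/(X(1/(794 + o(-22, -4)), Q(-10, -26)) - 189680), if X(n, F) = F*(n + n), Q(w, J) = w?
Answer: -451/85545690 ≈ -5.2720e-6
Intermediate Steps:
o(S, t) = t*(-5 + S) (o(S, t) = (-5 + S)*t = t*(-5 + S))
X(n, F) = 2*F*n (X(n, F) = F*(2*n) = 2*F*n)
1/(X(1/(794 + o(-22, -4)), Q(-10, -26)) - 189680) = 1/(2*(-10)/(794 - 4*(-5 - 22)) - 189680) = 1/(2*(-10)/(794 - 4*(-27)) - 189680) = 1/(2*(-10)/(794 + 108) - 189680) = 1/(2*(-10)/902 - 189680) = 1/(2*(-10)*(1/902) - 189680) = 1/(-10/451 - 189680) = 1/(-85545690/451) = -451/85545690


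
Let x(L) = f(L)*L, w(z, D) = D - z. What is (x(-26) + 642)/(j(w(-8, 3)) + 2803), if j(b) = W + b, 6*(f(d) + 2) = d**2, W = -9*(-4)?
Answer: -3353/4275 ≈ -0.78433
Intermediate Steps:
W = 36
f(d) = -2 + d**2/6
x(L) = L*(-2 + L**2/6) (x(L) = (-2 + L**2/6)*L = L*(-2 + L**2/6))
j(b) = 36 + b
(x(-26) + 642)/(j(w(-8, 3)) + 2803) = ((1/6)*(-26)*(-12 + (-26)**2) + 642)/((36 + (3 - 1*(-8))) + 2803) = ((1/6)*(-26)*(-12 + 676) + 642)/((36 + (3 + 8)) + 2803) = ((1/6)*(-26)*664 + 642)/((36 + 11) + 2803) = (-8632/3 + 642)/(47 + 2803) = -6706/3/2850 = -6706/3*1/2850 = -3353/4275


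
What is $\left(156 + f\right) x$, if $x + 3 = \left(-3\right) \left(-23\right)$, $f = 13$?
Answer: $11154$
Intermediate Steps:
$x = 66$ ($x = -3 - -69 = -3 + 69 = 66$)
$\left(156 + f\right) x = \left(156 + 13\right) 66 = 169 \cdot 66 = 11154$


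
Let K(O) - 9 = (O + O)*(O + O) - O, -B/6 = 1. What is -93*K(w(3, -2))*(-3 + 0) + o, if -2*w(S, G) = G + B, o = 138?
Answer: 19389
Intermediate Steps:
B = -6 (B = -6*1 = -6)
w(S, G) = 3 - G/2 (w(S, G) = -(G - 6)/2 = -(-6 + G)/2 = 3 - G/2)
K(O) = 9 - O + 4*O**2 (K(O) = 9 + ((O + O)*(O + O) - O) = 9 + ((2*O)*(2*O) - O) = 9 + (4*O**2 - O) = 9 + (-O + 4*O**2) = 9 - O + 4*O**2)
-93*K(w(3, -2))*(-3 + 0) + o = -93*(9 - (3 - 1/2*(-2)) + 4*(3 - 1/2*(-2))**2)*(-3 + 0) + 138 = -93*(9 - (3 + 1) + 4*(3 + 1)**2)*(-3) + 138 = -93*(9 - 1*4 + 4*4**2)*(-3) + 138 = -93*(9 - 4 + 4*16)*(-3) + 138 = -93*(9 - 4 + 64)*(-3) + 138 = -6417*(-3) + 138 = -93*(-207) + 138 = 19251 + 138 = 19389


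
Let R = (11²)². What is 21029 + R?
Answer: 35670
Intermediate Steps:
R = 14641 (R = 121² = 14641)
21029 + R = 21029 + 14641 = 35670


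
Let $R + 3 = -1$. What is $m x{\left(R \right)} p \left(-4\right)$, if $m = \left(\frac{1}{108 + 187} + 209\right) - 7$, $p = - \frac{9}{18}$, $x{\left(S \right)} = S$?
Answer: $- \frac{476728}{295} \approx -1616.0$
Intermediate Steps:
$R = -4$ ($R = -3 - 1 = -4$)
$p = - \frac{1}{2}$ ($p = \left(-9\right) \frac{1}{18} = - \frac{1}{2} \approx -0.5$)
$m = \frac{59591}{295}$ ($m = \left(\frac{1}{295} + 209\right) - 7 = \frac{61656}{295} - 7 = \frac{59591}{295} \approx 202.0$)
$m x{\left(R \right)} p \left(-4\right) = \frac{59591 \left(-4\right) \left(- \frac{1}{2}\right) \left(-4\right)}{295} = \frac{59591 \cdot 2 \left(-4\right)}{295} = \frac{59591}{295} \left(-8\right) = - \frac{476728}{295}$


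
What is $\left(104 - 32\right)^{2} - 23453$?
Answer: $-18269$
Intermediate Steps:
$\left(104 - 32\right)^{2} - 23453 = 72^{2} - 23453 = 5184 - 23453 = -18269$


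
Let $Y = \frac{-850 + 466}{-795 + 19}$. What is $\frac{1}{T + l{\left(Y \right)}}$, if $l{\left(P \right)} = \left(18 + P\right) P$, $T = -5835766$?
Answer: $- \frac{9409}{54908636182} \approx -1.7136 \cdot 10^{-7}$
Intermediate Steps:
$Y = \frac{48}{97}$ ($Y = - \frac{384}{-776} = \left(-384\right) \left(- \frac{1}{776}\right) = \frac{48}{97} \approx 0.49485$)
$l{\left(P \right)} = P \left(18 + P\right)$
$\frac{1}{T + l{\left(Y \right)}} = \frac{1}{-5835766 + \frac{48 \left(18 + \frac{48}{97}\right)}{97}} = \frac{1}{-5835766 + \frac{48}{97} \cdot \frac{1794}{97}} = \frac{1}{-5835766 + \frac{86112}{9409}} = \frac{1}{- \frac{54908636182}{9409}} = - \frac{9409}{54908636182}$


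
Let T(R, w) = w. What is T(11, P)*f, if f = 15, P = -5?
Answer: -75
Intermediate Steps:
T(11, P)*f = -5*15 = -75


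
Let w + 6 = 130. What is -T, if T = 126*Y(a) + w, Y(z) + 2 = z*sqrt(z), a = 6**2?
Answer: -27088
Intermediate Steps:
a = 36
w = 124 (w = -6 + 130 = 124)
Y(z) = -2 + z**(3/2) (Y(z) = -2 + z*sqrt(z) = -2 + z**(3/2))
T = 27088 (T = 126*(-2 + 36**(3/2)) + 124 = 126*(-2 + 216) + 124 = 126*214 + 124 = 26964 + 124 = 27088)
-T = -1*27088 = -27088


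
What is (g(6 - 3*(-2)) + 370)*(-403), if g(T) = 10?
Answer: -153140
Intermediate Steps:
(g(6 - 3*(-2)) + 370)*(-403) = (10 + 370)*(-403) = 380*(-403) = -153140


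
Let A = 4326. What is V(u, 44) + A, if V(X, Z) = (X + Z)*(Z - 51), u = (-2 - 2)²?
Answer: 3906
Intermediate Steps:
u = 16 (u = (-4)² = 16)
V(X, Z) = (-51 + Z)*(X + Z) (V(X, Z) = (X + Z)*(-51 + Z) = (-51 + Z)*(X + Z))
V(u, 44) + A = (44² - 51*16 - 51*44 + 16*44) + 4326 = (1936 - 816 - 2244 + 704) + 4326 = -420 + 4326 = 3906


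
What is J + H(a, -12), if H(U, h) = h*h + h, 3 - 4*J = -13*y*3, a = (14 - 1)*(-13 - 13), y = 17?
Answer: 597/2 ≈ 298.50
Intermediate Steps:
a = -338 (a = 13*(-26) = -338)
J = 333/2 (J = ¾ - (-13*17)*3/4 = ¾ - (-221)*3/4 = ¾ - ¼*(-663) = ¾ + 663/4 = 333/2 ≈ 166.50)
H(U, h) = h + h² (H(U, h) = h² + h = h + h²)
J + H(a, -12) = 333/2 - 12*(1 - 12) = 333/2 - 12*(-11) = 333/2 + 132 = 597/2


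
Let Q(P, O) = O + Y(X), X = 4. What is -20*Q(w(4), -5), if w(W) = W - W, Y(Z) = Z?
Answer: 20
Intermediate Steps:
w(W) = 0
Q(P, O) = 4 + O (Q(P, O) = O + 4 = 4 + O)
-20*Q(w(4), -5) = -20*(4 - 5) = -20*(-1) = 20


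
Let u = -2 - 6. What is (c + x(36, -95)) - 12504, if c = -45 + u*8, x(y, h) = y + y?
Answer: -12541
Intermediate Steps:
x(y, h) = 2*y
u = -8
c = -109 (c = -45 - 8*8 = -45 - 64 = -109)
(c + x(36, -95)) - 12504 = (-109 + 2*36) - 12504 = (-109 + 72) - 12504 = -37 - 12504 = -12541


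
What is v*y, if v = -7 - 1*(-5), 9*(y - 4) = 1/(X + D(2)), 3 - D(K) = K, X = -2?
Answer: -70/9 ≈ -7.7778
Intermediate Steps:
D(K) = 3 - K
y = 35/9 (y = 4 + 1/(9*(-2 + (3 - 1*2))) = 4 + 1/(9*(-2 + (3 - 2))) = 4 + 1/(9*(-2 + 1)) = 4 + (⅑)/(-1) = 4 + (⅑)*(-1) = 4 - ⅑ = 35/9 ≈ 3.8889)
v = -2 (v = -7 + 5 = -2)
v*y = -2*35/9 = -70/9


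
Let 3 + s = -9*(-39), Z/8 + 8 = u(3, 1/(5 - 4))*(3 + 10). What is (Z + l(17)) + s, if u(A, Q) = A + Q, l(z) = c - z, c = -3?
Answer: 680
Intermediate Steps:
l(z) = -3 - z
Z = 352 (Z = -64 + 8*((3 + 1/(5 - 4))*(3 + 10)) = -64 + 8*((3 + 1/1)*13) = -64 + 8*((3 + 1)*13) = -64 + 8*(4*13) = -64 + 8*52 = -64 + 416 = 352)
s = 348 (s = -3 - 9*(-39) = -3 + 351 = 348)
(Z + l(17)) + s = (352 + (-3 - 1*17)) + 348 = (352 + (-3 - 17)) + 348 = (352 - 20) + 348 = 332 + 348 = 680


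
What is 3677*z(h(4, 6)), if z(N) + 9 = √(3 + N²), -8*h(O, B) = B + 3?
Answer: -33093 + 3677*√273/8 ≈ -25499.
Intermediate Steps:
h(O, B) = -3/8 - B/8 (h(O, B) = -(B + 3)/8 = -(3 + B)/8 = -3/8 - B/8)
z(N) = -9 + √(3 + N²)
3677*z(h(4, 6)) = 3677*(-9 + √(3 + (-3/8 - ⅛*6)²)) = 3677*(-9 + √(3 + (-3/8 - ¾)²)) = 3677*(-9 + √(3 + (-9/8)²)) = 3677*(-9 + √(3 + 81/64)) = 3677*(-9 + √(273/64)) = 3677*(-9 + √273/8) = -33093 + 3677*√273/8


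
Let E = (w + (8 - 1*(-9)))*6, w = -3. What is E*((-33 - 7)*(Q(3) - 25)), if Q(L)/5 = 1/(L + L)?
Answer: 81200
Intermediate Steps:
Q(L) = 5/(2*L) (Q(L) = 5/(L + L) = 5/((2*L)) = 5*(1/(2*L)) = 5/(2*L))
E = 84 (E = (-3 + (8 - 1*(-9)))*6 = (-3 + (8 + 9))*6 = (-3 + 17)*6 = 14*6 = 84)
E*((-33 - 7)*(Q(3) - 25)) = 84*((-33 - 7)*((5/2)/3 - 25)) = 84*(-40*((5/2)*(⅓) - 25)) = 84*(-40*(⅚ - 25)) = 84*(-40*(-145/6)) = 84*(2900/3) = 81200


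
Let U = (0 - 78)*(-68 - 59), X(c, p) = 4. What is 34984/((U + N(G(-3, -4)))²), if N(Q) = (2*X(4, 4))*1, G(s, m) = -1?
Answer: 8746/24571849 ≈ 0.00035594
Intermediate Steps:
N(Q) = 8 (N(Q) = (2*4)*1 = 8*1 = 8)
U = 9906 (U = -78*(-127) = 9906)
34984/((U + N(G(-3, -4)))²) = 34984/((9906 + 8)²) = 34984/(9914²) = 34984/98287396 = 34984*(1/98287396) = 8746/24571849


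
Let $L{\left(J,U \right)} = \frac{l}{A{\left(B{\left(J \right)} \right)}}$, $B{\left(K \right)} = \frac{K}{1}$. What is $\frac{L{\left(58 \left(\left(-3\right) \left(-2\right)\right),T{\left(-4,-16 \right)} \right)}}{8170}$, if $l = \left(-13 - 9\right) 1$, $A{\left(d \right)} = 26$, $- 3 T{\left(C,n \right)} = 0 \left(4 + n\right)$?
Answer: $- \frac{11}{106210} \approx -0.00010357$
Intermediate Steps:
$T{\left(C,n \right)} = 0$ ($T{\left(C,n \right)} = - \frac{0 \left(4 + n\right)}{3} = \left(- \frac{1}{3}\right) 0 = 0$)
$B{\left(K \right)} = K$ ($B{\left(K \right)} = K 1 = K$)
$l = -22$ ($l = \left(-22\right) 1 = -22$)
$L{\left(J,U \right)} = - \frac{11}{13}$ ($L{\left(J,U \right)} = - \frac{22}{26} = \left(-22\right) \frac{1}{26} = - \frac{11}{13}$)
$\frac{L{\left(58 \left(\left(-3\right) \left(-2\right)\right),T{\left(-4,-16 \right)} \right)}}{8170} = - \frac{11}{13 \cdot 8170} = \left(- \frac{11}{13}\right) \frac{1}{8170} = - \frac{11}{106210}$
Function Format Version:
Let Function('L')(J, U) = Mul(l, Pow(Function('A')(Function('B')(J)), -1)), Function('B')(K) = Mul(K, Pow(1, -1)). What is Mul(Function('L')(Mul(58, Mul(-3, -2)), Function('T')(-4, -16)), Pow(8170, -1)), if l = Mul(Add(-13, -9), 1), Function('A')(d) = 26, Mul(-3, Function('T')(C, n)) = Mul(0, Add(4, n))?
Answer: Rational(-11, 106210) ≈ -0.00010357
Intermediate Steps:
Function('T')(C, n) = 0 (Function('T')(C, n) = Mul(Rational(-1, 3), Mul(0, Add(4, n))) = Mul(Rational(-1, 3), 0) = 0)
Function('B')(K) = K (Function('B')(K) = Mul(K, 1) = K)
l = -22 (l = Mul(-22, 1) = -22)
Function('L')(J, U) = Rational(-11, 13) (Function('L')(J, U) = Mul(-22, Pow(26, -1)) = Mul(-22, Rational(1, 26)) = Rational(-11, 13))
Mul(Function('L')(Mul(58, Mul(-3, -2)), Function('T')(-4, -16)), Pow(8170, -1)) = Mul(Rational(-11, 13), Pow(8170, -1)) = Mul(Rational(-11, 13), Rational(1, 8170)) = Rational(-11, 106210)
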